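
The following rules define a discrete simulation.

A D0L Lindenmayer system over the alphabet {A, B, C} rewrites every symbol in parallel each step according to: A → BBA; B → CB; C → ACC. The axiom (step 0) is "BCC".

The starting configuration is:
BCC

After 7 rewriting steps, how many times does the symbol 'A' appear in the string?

[0] BCC
[1] CBACCACC
[2] ACCCBBBAACCACCBBAACCACC
[3] BBAACCACCACCCBCBCBBBABBAACCACCBBAACCACCCBCBBBABBAACCACCBBAACCACC
[4] CBCBBBABBAACCACCBBAACCACCBBAACCACCACCCBACCCBACCCBCBCBBBACB…BCBCBBBACBCBBBABBAACCACCBBAACCACCCBCBBBABBAACCACCBBAACCACC  (len 173)
[5] ACCCBACCCBCBCBBBACBCBBBABBAACCACCBBAACCACCCBCBBBABBAACCACC…BCBCBBBACBCBBBABBAACCACCBBAACCACCCBCBBBABBAACCACCBBAACCACC  (len 464)
[6] BBAACCACCACCCBBBAACCACCACCCBACCCBACCCBCBCBBBAACCCBACCCBCBC…BCBCBBBACBCBBBABBAACCACCBBAACCACCCBCBBBABBAACCACCBBAACCACC  (len 1247)
[7] CBCBBBABBAACCACCBBAACCACCBBAACCACCACCCBCBCBBBABBAACCACCBBA…BCBCBBBACBCBBBABBAACCACCBBAACCACCCBCBBBABBAACCACCBBAACCACC  (len 3360)

866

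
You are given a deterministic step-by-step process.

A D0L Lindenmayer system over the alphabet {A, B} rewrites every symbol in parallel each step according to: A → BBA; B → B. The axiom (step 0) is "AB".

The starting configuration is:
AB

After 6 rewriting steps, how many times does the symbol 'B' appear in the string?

13

t=0: AB
t=1: BBAB
t=2: BBBBAB
t=3: BBBBBBAB
t=4: BBBBBBBBAB
t=5: BBBBBBBBBBAB
t=6: BBBBBBBBBBBBAB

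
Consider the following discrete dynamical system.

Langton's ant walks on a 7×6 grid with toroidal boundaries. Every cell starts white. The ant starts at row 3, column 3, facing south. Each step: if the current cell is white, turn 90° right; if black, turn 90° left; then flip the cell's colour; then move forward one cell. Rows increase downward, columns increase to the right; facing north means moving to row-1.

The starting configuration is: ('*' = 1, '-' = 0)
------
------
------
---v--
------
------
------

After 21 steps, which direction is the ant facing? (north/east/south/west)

east

[0] ------
------
------
---v--
------
------
------
[1] ------
------
------
--<*--
------
------
------
[2] ------
------
--^---
--**--
------
------
------
[3] ------
------
--*>--
--**--
------
------
------
[4] ------
------
--**--
--*v--
------
------
------
[5] ------
------
--**--
--*->-
------
------
------
[6] ------
------
--**--
--*-*-
----v-
------
------
[7] ------
------
--**--
--*-*-
---<*-
------
------
[8] ------
------
--**--
--*^*-
---**-
------
------
[9] ------
------
--**--
--**>-
---**-
------
------
[10] ------
------
--**^-
--**--
---**-
------
------
[11] ------
------
--***>
--**--
---**-
------
------
[12] ------
------
--****
--**-v
---**-
------
------
[13] ------
------
--****
--**<*
---**-
------
------
[14] ------
------
--**^*
--****
---**-
------
------
[15] ------
------
--*<-*
--****
---**-
------
------
[16] ------
------
--*--*
--*v**
---**-
------
------
[17] ------
------
--*--*
--*->*
---**-
------
------
[18] ------
------
--*-^*
--*--*
---**-
------
------
[19] ------
------
--*-*>
--*--*
---**-
------
------
[20] ------
-----^
--*-*-
--*--*
---**-
------
------
[21] ------
>----*
--*-*-
--*--*
---**-
------
------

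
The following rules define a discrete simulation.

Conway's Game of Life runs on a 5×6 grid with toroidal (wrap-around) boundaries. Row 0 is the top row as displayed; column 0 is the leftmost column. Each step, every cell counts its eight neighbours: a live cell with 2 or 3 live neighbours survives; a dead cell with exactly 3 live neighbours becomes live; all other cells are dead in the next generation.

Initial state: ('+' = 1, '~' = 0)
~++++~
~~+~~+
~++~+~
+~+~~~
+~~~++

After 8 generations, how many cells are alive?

10

step 0: ~++++~
~~+~~+
~++~+~
+~+~~~
+~~~++
step 1: ~++~~~
+~~~~+
+~+~~+
+~+~+~
+~~~+~
step 2: ~+~~~~
~~+~~+
~~~++~
+~~~+~
+~+~~~
step 3: +++~~~
~~+++~
~~~++~
~+~~+~
+~~~~+
step 4: +~+~+~
~~~~++
~~~~~+
+~~++~
~~+~~+
step 5: ++~~+~
+~~++~
+~~+~~
+~~++~
+~+~~~
step 6: +~+~+~
+~+++~
+++~~~
+~+++~
+~+~+~
step 7: +~+~+~
+~~~+~
+~~~~~
+~~~+~
+~+~+~
step 8: +~~~+~
+~~+~~
++~~~~
+~~+~~
+~~~+~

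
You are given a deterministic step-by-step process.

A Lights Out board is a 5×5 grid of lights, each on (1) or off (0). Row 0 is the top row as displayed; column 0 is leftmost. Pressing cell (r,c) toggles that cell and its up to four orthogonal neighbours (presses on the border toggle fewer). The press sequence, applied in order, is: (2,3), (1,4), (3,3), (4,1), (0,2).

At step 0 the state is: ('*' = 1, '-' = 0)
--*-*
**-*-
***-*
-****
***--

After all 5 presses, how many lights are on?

0) --*-*
**-*-
***-*
-****
***--
1) --*-*
**---
**-*-
-**-*
***--
2) --*--
**-**
**-**
-**-*
***--
3) --*--
**-**
**--*
-*-*-
****-
4) --*--
**-**
**--*
---*-
---*-
5) -*-*-
*****
**--*
---*-
---*-

12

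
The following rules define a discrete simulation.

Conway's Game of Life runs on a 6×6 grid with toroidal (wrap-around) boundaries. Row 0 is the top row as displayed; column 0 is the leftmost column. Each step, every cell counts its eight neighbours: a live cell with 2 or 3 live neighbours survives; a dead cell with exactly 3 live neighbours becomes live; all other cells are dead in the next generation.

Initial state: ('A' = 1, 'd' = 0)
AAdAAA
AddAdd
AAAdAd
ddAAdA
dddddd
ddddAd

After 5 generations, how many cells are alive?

gen 0: AAdAAA
AddAdd
AAAdAd
ddAAdA
dddddd
ddddAd
gen 1: AAAAdd
dddddd
AdddAd
AdAAAA
dddAAd
AddAAd
gen 2: AAAAAA
AdAAdA
AAddAd
AAAddd
AAdddd
Addddd
gen 3: dddddd
dddddd
ddddAd
ddAddd
ddAddA
dddAAd
gen 4: dddddd
dddddd
dddddd
dddAdd
ddAdAd
dddAAd
gen 5: dddddd
dddddd
dddddd
dddAdd
ddAdAd
dddAAd

5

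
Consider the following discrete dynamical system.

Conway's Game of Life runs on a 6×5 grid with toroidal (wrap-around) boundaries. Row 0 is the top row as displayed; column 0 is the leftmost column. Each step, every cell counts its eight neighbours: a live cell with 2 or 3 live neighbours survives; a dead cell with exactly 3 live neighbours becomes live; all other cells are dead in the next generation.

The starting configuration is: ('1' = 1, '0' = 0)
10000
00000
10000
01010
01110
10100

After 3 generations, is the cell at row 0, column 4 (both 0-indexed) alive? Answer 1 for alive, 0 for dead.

1

[0] 10000
00000
10000
01010
01110
10100
[1] 01000
00000
00000
11011
10011
10111
[2] 11111
00000
10001
01110
00000
00100
[3] 11111
00100
11111
11111
01010
10101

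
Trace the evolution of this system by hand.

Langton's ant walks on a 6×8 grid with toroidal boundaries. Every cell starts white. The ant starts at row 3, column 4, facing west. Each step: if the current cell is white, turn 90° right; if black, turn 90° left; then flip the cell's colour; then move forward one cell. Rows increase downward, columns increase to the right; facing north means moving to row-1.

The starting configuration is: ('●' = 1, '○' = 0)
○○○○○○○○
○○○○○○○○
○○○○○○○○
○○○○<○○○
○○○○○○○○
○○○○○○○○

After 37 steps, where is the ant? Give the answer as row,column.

4,0

gen 0: ○○○○○○○○
○○○○○○○○
○○○○○○○○
○○○○<○○○
○○○○○○○○
○○○○○○○○
gen 1: ○○○○○○○○
○○○○○○○○
○○○○^○○○
○○○○●○○○
○○○○○○○○
○○○○○○○○
gen 2: ○○○○○○○○
○○○○○○○○
○○○○●>○○
○○○○●○○○
○○○○○○○○
○○○○○○○○
gen 3: ○○○○○○○○
○○○○○○○○
○○○○●●○○
○○○○●v○○
○○○○○○○○
○○○○○○○○
gen 4: ○○○○○○○○
○○○○○○○○
○○○○●●○○
○○○○<●○○
○○○○○○○○
○○○○○○○○
gen 5: ○○○○○○○○
○○○○○○○○
○○○○●●○○
○○○○○●○○
○○○○v○○○
○○○○○○○○
gen 6: ○○○○○○○○
○○○○○○○○
○○○○●●○○
○○○○○●○○
○○○<●○○○
○○○○○○○○
gen 7: ○○○○○○○○
○○○○○○○○
○○○○●●○○
○○○^○●○○
○○○●●○○○
○○○○○○○○
gen 8: ○○○○○○○○
○○○○○○○○
○○○○●●○○
○○○●>●○○
○○○●●○○○
○○○○○○○○
gen 9: ○○○○○○○○
○○○○○○○○
○○○○●●○○
○○○●●●○○
○○○●v○○○
○○○○○○○○
gen 10: ○○○○○○○○
○○○○○○○○
○○○○●●○○
○○○●●●○○
○○○●○>○○
○○○○○○○○
gen 11: ○○○○○○○○
○○○○○○○○
○○○○●●○○
○○○●●●○○
○○○●○●○○
○○○○○v○○
gen 12: ○○○○○○○○
○○○○○○○○
○○○○●●○○
○○○●●●○○
○○○●○●○○
○○○○<●○○
gen 13: ○○○○○○○○
○○○○○○○○
○○○○●●○○
○○○●●●○○
○○○●^●○○
○○○○●●○○
gen 14: ○○○○○○○○
○○○○○○○○
○○○○●●○○
○○○●●●○○
○○○●●>○○
○○○○●●○○
gen 15: ○○○○○○○○
○○○○○○○○
○○○○●●○○
○○○●●^○○
○○○●●○○○
○○○○●●○○
gen 16: ○○○○○○○○
○○○○○○○○
○○○○●●○○
○○○●<○○○
○○○●●○○○
○○○○●●○○
gen 17: ○○○○○○○○
○○○○○○○○
○○○○●●○○
○○○●○○○○
○○○●v○○○
○○○○●●○○
gen 18: ○○○○○○○○
○○○○○○○○
○○○○●●○○
○○○●○○○○
○○○●○>○○
○○○○●●○○
gen 19: ○○○○○○○○
○○○○○○○○
○○○○●●○○
○○○●○○○○
○○○●○●○○
○○○○●v○○
gen 20: ○○○○○○○○
○○○○○○○○
○○○○●●○○
○○○●○○○○
○○○●○●○○
○○○○●○>○
gen 21: ○○○○○○v○
○○○○○○○○
○○○○●●○○
○○○●○○○○
○○○●○●○○
○○○○●○●○
gen 22: ○○○○○<●○
○○○○○○○○
○○○○●●○○
○○○●○○○○
○○○●○●○○
○○○○●○●○
gen 23: ○○○○○●●○
○○○○○○○○
○○○○●●○○
○○○●○○○○
○○○●○●○○
○○○○●^●○
gen 24: ○○○○○●●○
○○○○○○○○
○○○○●●○○
○○○●○○○○
○○○●○●○○
○○○○●●>○
gen 25: ○○○○○●●○
○○○○○○○○
○○○○●●○○
○○○●○○○○
○○○●○●^○
○○○○●●○○
gen 26: ○○○○○●●○
○○○○○○○○
○○○○●●○○
○○○●○○○○
○○○●○●●>
○○○○●●○○
gen 27: ○○○○○●●○
○○○○○○○○
○○○○●●○○
○○○●○○○○
○○○●○●●●
○○○○●●○v
gen 28: ○○○○○●●○
○○○○○○○○
○○○○●●○○
○○○●○○○○
○○○●○●●●
○○○○●●<●
gen 29: ○○○○○●●○
○○○○○○○○
○○○○●●○○
○○○●○○○○
○○○●○●^●
○○○○●●●●
gen 30: ○○○○○●●○
○○○○○○○○
○○○○●●○○
○○○●○○○○
○○○●○<○●
○○○○●●●●
gen 31: ○○○○○●●○
○○○○○○○○
○○○○●●○○
○○○●○○○○
○○○●○○○●
○○○○●v●●
gen 32: ○○○○○●●○
○○○○○○○○
○○○○●●○○
○○○●○○○○
○○○●○○○●
○○○○●○>●
gen 33: ○○○○○●●○
○○○○○○○○
○○○○●●○○
○○○●○○○○
○○○●○○^●
○○○○●○○●
gen 34: ○○○○○●●○
○○○○○○○○
○○○○●●○○
○○○●○○○○
○○○●○○●>
○○○○●○○●
gen 35: ○○○○○●●○
○○○○○○○○
○○○○●●○○
○○○●○○○^
○○○●○○●○
○○○○●○○●
gen 36: ○○○○○●●○
○○○○○○○○
○○○○●●○○
>○○●○○○●
○○○●○○●○
○○○○●○○●
gen 37: ○○○○○●●○
○○○○○○○○
○○○○●●○○
●○○●○○○●
v○○●○○●○
○○○○●○○●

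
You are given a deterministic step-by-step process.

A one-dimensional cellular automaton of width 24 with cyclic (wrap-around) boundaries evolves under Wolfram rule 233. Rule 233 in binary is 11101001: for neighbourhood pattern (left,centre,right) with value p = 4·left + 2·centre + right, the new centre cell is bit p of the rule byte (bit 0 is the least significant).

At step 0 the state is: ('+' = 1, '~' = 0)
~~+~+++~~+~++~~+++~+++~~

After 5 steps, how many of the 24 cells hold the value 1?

t=0: ~~+~+++~~+~++~~+++~+++~~
t=1: +~~++++~~~+++~~+++++++~+
t=2: +~~++++~+~+++~~+++++++++
t=3: +~~+++++~++++~~+++++++++
t=4: +~~++++++++++~~+++++++++
t=5: +~~++++++++++~~+++++++++

20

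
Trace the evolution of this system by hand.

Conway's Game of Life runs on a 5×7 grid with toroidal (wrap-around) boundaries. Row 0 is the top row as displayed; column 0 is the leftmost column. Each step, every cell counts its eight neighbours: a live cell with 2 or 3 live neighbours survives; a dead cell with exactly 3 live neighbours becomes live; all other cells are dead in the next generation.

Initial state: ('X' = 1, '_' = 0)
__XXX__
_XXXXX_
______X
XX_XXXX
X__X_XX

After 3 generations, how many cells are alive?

gen 0: __XXX__
_XXXXX_
______X
XX_XXXX
X__X_XX
gen 1: X______
_X___X_
_______
_XXX___
_______
gen 2: _______
_______
_X_____
__X____
_XX____
gen 3: _______
_______
_______
__X____
_XX____

3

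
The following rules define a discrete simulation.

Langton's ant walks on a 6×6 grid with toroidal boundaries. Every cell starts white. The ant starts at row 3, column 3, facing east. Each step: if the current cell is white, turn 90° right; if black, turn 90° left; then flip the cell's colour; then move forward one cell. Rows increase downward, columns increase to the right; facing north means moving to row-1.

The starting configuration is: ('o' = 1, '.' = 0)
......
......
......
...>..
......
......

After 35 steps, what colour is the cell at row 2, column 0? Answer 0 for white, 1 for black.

0

[0] ......
......
......
...>..
......
......
[1] ......
......
......
...o..
...v..
......
[2] ......
......
......
...o..
..<o..
......
[3] ......
......
......
..^o..
..oo..
......
[4] ......
......
......
..o>..
..oo..
......
[5] ......
......
...^..
..o...
..oo..
......
[6] ......
......
...o>.
..o...
..oo..
......
[7] ......
......
...oo.
..o.v.
..oo..
......
[8] ......
......
...oo.
..o<o.
..oo..
......
[9] ......
......
...^o.
..ooo.
..oo..
......
[10] ......
......
..<.o.
..ooo.
..oo..
......
[11] ......
..^...
..o.o.
..ooo.
..oo..
......
[12] ......
..o>..
..o.o.
..ooo.
..oo..
......
[13] ......
..oo..
..ovo.
..ooo.
..oo..
......
[14] ......
..oo..
..<oo.
..ooo.
..oo..
......
[15] ......
..oo..
...oo.
..voo.
..oo..
......
[16] ......
..oo..
...oo.
...>o.
..oo..
......
[17] ......
..oo..
...^o.
....o.
..oo..
......
[18] ......
..oo..
..<.o.
....o.
..oo..
......
[19] ......
..^o..
..o.o.
....o.
..oo..
......
[20] ......
.<.o..
..o.o.
....o.
..oo..
......
[21] .^....
.o.o..
..o.o.
....o.
..oo..
......
[22] .o>...
.o.o..
..o.o.
....o.
..oo..
......
[23] .oo...
.ovo..
..o.o.
....o.
..oo..
......
[24] .oo...
.<oo..
..o.o.
....o.
..oo..
......
[25] .oo...
..oo..
.vo.o.
....o.
..oo..
......
[26] .oo...
..oo..
<oo.o.
....o.
..oo..
......
[27] .oo...
^.oo..
ooo.o.
....o.
..oo..
......
[28] .oo...
o>oo..
ooo.o.
....o.
..oo..
......
[29] .oo...
oooo..
ovo.o.
....o.
..oo..
......
[30] .oo...
oooo..
o.>.o.
....o.
..oo..
......
[31] .oo...
oo^o..
o...o.
....o.
..oo..
......
[32] .oo...
o<.o..
o...o.
....o.
..oo..
......
[33] .oo...
o..o..
ov..o.
....o.
..oo..
......
[34] .oo...
o..o..
<o..o.
....o.
..oo..
......
[35] .oo...
o..o..
.o..o.
v...o.
..oo..
......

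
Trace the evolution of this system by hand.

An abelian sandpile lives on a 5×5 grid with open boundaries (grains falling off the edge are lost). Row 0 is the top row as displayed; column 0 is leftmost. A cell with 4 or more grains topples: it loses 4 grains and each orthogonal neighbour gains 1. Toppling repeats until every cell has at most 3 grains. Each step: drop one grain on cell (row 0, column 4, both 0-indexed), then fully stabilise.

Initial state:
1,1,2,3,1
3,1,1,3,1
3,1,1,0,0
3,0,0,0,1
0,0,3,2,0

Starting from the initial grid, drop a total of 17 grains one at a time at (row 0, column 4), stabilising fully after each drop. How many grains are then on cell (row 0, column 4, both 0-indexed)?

1

k=0  1,1,2,3,1
3,1,1,3,1
3,1,1,0,0
3,0,0,0,1
0,0,3,2,0
k=1  1,1,2,3,2
3,1,1,3,1
3,1,1,0,0
3,0,0,0,1
0,0,3,2,0
k=2  1,1,2,3,3
3,1,1,3,1
3,1,1,0,0
3,0,0,0,1
0,0,3,2,0
k=3  1,1,3,1,1
3,1,2,0,3
3,1,1,1,0
3,0,0,0,1
0,0,3,2,0
k=4  1,1,3,1,2
3,1,2,0,3
3,1,1,1,0
3,0,0,0,1
0,0,3,2,0
k=5  1,1,3,1,3
3,1,2,0,3
3,1,1,1,0
3,0,0,0,1
0,0,3,2,0
k=6  1,1,3,2,1
3,1,2,1,0
3,1,1,1,1
3,0,0,0,1
0,0,3,2,0
k=7  1,1,3,2,2
3,1,2,1,0
3,1,1,1,1
3,0,0,0,1
0,0,3,2,0
k=8  1,1,3,2,3
3,1,2,1,0
3,1,1,1,1
3,0,0,0,1
0,0,3,2,0
k=9  1,1,3,3,0
3,1,2,1,1
3,1,1,1,1
3,0,0,0,1
0,0,3,2,0
k=10  1,1,3,3,1
3,1,2,1,1
3,1,1,1,1
3,0,0,0,1
0,0,3,2,0
k=11  1,1,3,3,2
3,1,2,1,1
3,1,1,1,1
3,0,0,0,1
0,0,3,2,0
k=12  1,1,3,3,3
3,1,2,1,1
3,1,1,1,1
3,0,0,0,1
0,0,3,2,0
k=13  1,2,0,1,1
3,1,3,2,2
3,1,1,1,1
3,0,0,0,1
0,0,3,2,0
k=14  1,2,0,1,2
3,1,3,2,2
3,1,1,1,1
3,0,0,0,1
0,0,3,2,0
k=15  1,2,0,1,3
3,1,3,2,2
3,1,1,1,1
3,0,0,0,1
0,0,3,2,0
k=16  1,2,0,2,0
3,1,3,2,3
3,1,1,1,1
3,0,0,0,1
0,0,3,2,0
k=17  1,2,0,2,1
3,1,3,2,3
3,1,1,1,1
3,0,0,0,1
0,0,3,2,0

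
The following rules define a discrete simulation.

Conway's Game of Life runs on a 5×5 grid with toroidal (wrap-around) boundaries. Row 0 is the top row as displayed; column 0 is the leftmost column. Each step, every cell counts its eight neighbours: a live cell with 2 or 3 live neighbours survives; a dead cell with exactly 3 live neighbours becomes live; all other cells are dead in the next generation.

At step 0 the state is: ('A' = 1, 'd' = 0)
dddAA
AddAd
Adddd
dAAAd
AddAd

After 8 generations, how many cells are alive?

gen 0: dddAA
AddAd
Adddd
dAAAd
AddAd
gen 1: AdAAd
AddAd
AddAd
AAAAd
AAddd
gen 2: AdAAd
AddAd
AddAd
dddAd
ddddd
gen 3: dAAAd
AddAd
ddAAd
ddddA
ddAAA
gen 4: AAddd
ddddd
ddAAd
ddddA
AAddA
gen 5: dAddA
dAAdd
dddAd
dAAdA
dAddA
gen 6: dAdAd
AAAAd
AddAd
dAAdA
dAddA
gen 7: dddAd
AddAd
ddddd
dAAdA
dAddA
gen 8: AdAAd
ddddA
AAAAA
dAAAd
dAddA

14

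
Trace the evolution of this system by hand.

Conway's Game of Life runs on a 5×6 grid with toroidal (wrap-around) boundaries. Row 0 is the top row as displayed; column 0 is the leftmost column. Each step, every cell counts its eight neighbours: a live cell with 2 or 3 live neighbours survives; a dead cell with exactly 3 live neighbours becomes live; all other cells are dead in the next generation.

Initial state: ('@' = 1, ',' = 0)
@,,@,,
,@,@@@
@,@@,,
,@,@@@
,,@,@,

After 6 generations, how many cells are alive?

0) @,,@,,
,@,@@@
@,@@,,
,@,@@@
,,@,@,
1) @@,,,,
,@,,,@
,,,,,,
@@,,,@
@@@,,,
2) ,,,,,@
,@,,,,
,@,,,@
,,@,,@
,,@,,,
3) ,,,,,,
,,,,,,
,@@,,,
@@@,,,
,,,,,,
4) ,,,,,,
,,,,,,
@,@,,,
@,@,,,
,@,,,,
5) ,,,,,,
,,,,,,
,,,,,,
@,@,,,
,@,,,,
6) ,,,,,,
,,,,,,
,,,,,,
,@,,,,
,@,,,,

2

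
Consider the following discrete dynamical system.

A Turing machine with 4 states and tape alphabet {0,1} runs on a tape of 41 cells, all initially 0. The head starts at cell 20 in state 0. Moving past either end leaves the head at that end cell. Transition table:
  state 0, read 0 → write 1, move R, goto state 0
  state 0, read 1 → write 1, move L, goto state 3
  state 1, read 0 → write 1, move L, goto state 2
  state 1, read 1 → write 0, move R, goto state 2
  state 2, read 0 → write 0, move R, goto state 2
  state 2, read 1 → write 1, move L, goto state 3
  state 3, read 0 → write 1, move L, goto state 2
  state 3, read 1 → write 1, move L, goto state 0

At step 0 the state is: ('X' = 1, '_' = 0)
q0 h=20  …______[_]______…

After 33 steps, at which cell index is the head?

28

t=0: q0 h=20  …______[_]______…
t=1: q0 h=21  …_____X[_]______…
t=2: q0 h=22  …____XX[_]______…
t=3: q0 h=23  …___XXX[_]______…
t=4: q0 h=24  …__XXXX[_]______…
t=5: q0 h=25  …_XXXXX[_]______…
t=6: q0 h=26  …XXXXXX[_]______…
t=7: q0 h=27  …XXXXXX[_]______…
t=8: q0 h=28  …XXXXXX[_]______…
t=9: q0 h=29  …XXXXXX[_]______…
t=10: q0 h=30  …XXXXXX[_]______…
t=11: q0 h=31  …XXXXXX[_]______…
t=12: q0 h=32  …XXXXXX[_]______…
t=13: q0 h=33  …XXXXXX[_]______…
t=14: q0 h=34  …XXXXXX[_]______|
t=15: q0 h=35  …XXXXXX[_]_____|
t=16: q0 h=36  …XXXXXX[_]____|
t=17: q0 h=37  …XXXXXX[_]___|
t=18: q0 h=38  …XXXXXX[_]__|
t=19: q0 h=39  …XXXXXX[_]_|
t=20: q0 h=40  …XXXXXX[_]|
t=21: q0 h=40  …XXXXXX[X]|
t=22: q3 h=39  …XXXXXX[X]X|
t=23: q0 h=38  …XXXXXX[X]XX|
t=24: q3 h=37  …XXXXXX[X]XXX|
t=25: q0 h=36  …XXXXXX[X]XXXX|
t=26: q3 h=35  …XXXXXX[X]XXXXX|
t=27: q0 h=34  …XXXXXX[X]XXXXXX|
t=28: q3 h=33  …XXXXXX[X]XXXXXX…
t=29: q0 h=32  …XXXXXX[X]XXXXXX…
t=30: q3 h=31  …XXXXXX[X]XXXXXX…
t=31: q0 h=30  …XXXXXX[X]XXXXXX…
t=32: q3 h=29  …XXXXXX[X]XXXXXX…
t=33: q0 h=28  …XXXXXX[X]XXXXXX…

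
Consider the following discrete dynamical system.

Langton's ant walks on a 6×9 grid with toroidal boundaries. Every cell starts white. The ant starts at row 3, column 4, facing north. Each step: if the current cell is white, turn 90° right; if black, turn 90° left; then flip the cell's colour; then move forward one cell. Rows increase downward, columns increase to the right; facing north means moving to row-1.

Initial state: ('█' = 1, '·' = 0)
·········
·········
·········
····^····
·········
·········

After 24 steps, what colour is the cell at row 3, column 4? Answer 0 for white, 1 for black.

0

t=0: ·········
·········
·········
····^····
·········
·········
t=1: ·········
·········
·········
····█>···
·········
·········
t=2: ·········
·········
·········
····██···
·····v···
·········
t=3: ·········
·········
·········
····██···
····<█···
·········
t=4: ·········
·········
·········
····^█···
····██···
·········
t=5: ·········
·········
·········
···<·█···
····██···
·········
t=6: ·········
·········
···^·····
···█·█···
····██···
·········
t=7: ·········
·········
···█>····
···█·█···
····██···
·········
t=8: ·········
·········
···██····
···█v█···
····██···
·········
t=9: ·········
·········
···██····
···<██···
····██···
·········
t=10: ·········
·········
···██····
····██···
···v██···
·········
t=11: ·········
·········
···██····
····██···
··<███···
·········
t=12: ·········
·········
···██····
··^·██···
··████···
·········
t=13: ·········
·········
···██····
··█>██···
··████···
·········
t=14: ·········
·········
···██····
··████···
··█v██···
·········
t=15: ·········
·········
···██····
··████···
··█·>█···
·········
t=16: ·········
·········
···██····
··██^█···
··█··█···
·········
t=17: ·········
·········
···██····
··█<·█···
··█··█···
·········
t=18: ·········
·········
···██····
··█··█···
··█v·█···
·········
t=19: ·········
·········
···██····
··█··█···
··<█·█···
·········
t=20: ·········
·········
···██····
··█··█···
···█·█···
··v······
t=21: ·········
·········
···██····
··█··█···
···█·█···
·<█······
t=22: ·········
·········
···██····
··█··█···
·^·█·█···
·██······
t=23: ·········
·········
···██····
··█··█···
·█>█·█···
·██······
t=24: ·········
·········
···██····
··█··█···
·███·█···
·█v······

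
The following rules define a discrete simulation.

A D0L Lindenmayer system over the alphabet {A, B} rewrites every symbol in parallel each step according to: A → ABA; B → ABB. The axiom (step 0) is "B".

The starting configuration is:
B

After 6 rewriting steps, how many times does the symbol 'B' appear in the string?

[0] B
[1] ABB
[2] ABAABBABB
[3] ABAABBABAABAABBABBABAABBABB
[4] ABAABBABAABAABBABBABAABBABAABAABBABAABAABBABBABAABBABBABAABBABAABAABBABBABAABBABB
[5] ABAABBABAABAABBABBABAABBABAABAABBABAABAABBABBABAABBABBABAA…BABAABAABBABAABAABBABBABAABBABBABAABBABAABAABBABBABAABBABB  (len 243)
[6] ABAABBABAABAABBABBABAABBABAABAABBABAABAABBABBABAABBABBABAA…BABAABAABBABAABAABBABBABAABBABBABAABBABAABAABBABBABAABBABB  (len 729)

365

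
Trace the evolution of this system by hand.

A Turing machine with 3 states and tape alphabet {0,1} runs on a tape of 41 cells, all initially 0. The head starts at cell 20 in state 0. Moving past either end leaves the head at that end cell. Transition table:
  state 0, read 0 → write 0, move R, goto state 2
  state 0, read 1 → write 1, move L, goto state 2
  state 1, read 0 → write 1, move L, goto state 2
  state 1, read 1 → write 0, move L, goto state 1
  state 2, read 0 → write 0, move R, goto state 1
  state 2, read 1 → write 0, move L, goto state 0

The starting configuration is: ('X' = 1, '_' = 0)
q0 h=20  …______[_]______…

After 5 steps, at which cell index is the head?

0) q0 h=20  …______[_]______…
1) q2 h=21  …______[_]______…
2) q1 h=22  …______[_]______…
3) q2 h=21  …______[_]X_____…
4) q1 h=22  …______[X]______…
5) q1 h=21  …______[_]______…

21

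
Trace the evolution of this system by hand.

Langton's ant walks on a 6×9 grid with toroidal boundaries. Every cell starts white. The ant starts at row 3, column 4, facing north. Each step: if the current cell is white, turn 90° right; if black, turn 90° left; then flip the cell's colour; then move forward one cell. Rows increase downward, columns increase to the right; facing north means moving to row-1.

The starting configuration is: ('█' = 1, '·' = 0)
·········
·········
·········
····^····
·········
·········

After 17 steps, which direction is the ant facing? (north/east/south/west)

0) ·········
·········
·········
····^····
·········
·········
1) ·········
·········
·········
····█>···
·········
·········
2) ·········
·········
·········
····██···
·····v···
·········
3) ·········
·········
·········
····██···
····<█···
·········
4) ·········
·········
·········
····^█···
····██···
·········
5) ·········
·········
·········
···<·█···
····██···
·········
6) ·········
·········
···^·····
···█·█···
····██···
·········
7) ·········
·········
···█>····
···█·█···
····██···
·········
8) ·········
·········
···██····
···█v█···
····██···
·········
9) ·········
·········
···██····
···<██···
····██···
·········
10) ·········
·········
···██····
····██···
···v██···
·········
11) ·········
·········
···██····
····██···
··<███···
·········
12) ·········
·········
···██····
··^·██···
··████···
·········
13) ·········
·········
···██····
··█>██···
··████···
·········
14) ·········
·········
···██····
··████···
··█v██···
·········
15) ·········
·········
···██····
··████···
··█·>█···
·········
16) ·········
·········
···██····
··██^█···
··█··█···
·········
17) ·········
·········
···██····
··█<·█···
··█··█···
·········

west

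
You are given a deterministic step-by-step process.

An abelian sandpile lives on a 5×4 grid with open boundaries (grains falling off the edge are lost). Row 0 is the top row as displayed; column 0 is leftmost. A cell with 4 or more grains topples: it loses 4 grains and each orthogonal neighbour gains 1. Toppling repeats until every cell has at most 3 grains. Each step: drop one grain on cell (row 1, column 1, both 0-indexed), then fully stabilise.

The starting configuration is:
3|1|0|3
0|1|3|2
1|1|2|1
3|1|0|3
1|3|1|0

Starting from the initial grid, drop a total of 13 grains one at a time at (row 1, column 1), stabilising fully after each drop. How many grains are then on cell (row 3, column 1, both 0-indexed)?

2

0) 3|1|0|3
0|1|3|2
1|1|2|1
3|1|0|3
1|3|1|0
1) 3|1|0|3
0|2|3|2
1|1|2|1
3|1|0|3
1|3|1|0
2) 3|1|0|3
0|3|3|2
1|1|2|1
3|1|0|3
1|3|1|0
3) 3|2|1|3
1|1|0|3
1|2|3|1
3|1|0|3
1|3|1|0
4) 3|2|1|3
1|2|0|3
1|2|3|1
3|1|0|3
1|3|1|0
5) 3|2|1|3
1|3|0|3
1|2|3|1
3|1|0|3
1|3|1|0
6) 3|3|1|3
2|0|1|3
1|3|3|1
3|1|0|3
1|3|1|0
7) 3|3|1|3
2|1|1|3
1|3|3|1
3|1|0|3
1|3|1|0
8) 3|3|1|3
2|2|1|3
1|3|3|1
3|1|0|3
1|3|1|0
9) 3|3|1|3
2|3|1|3
1|3|3|1
3|1|0|3
1|3|1|0
10) 1|1|2|3
0|3|3|3
3|1|0|2
3|2|1|3
1|3|1|0
11) 1|3|0|1
1|1|2|1
3|2|1|3
3|2|1|3
1|3|1|0
12) 1|3|0|1
1|2|2|1
3|2|1|3
3|2|1|3
1|3|1|0
13) 1|3|0|1
1|3|2|1
3|2|1|3
3|2|1|3
1|3|1|0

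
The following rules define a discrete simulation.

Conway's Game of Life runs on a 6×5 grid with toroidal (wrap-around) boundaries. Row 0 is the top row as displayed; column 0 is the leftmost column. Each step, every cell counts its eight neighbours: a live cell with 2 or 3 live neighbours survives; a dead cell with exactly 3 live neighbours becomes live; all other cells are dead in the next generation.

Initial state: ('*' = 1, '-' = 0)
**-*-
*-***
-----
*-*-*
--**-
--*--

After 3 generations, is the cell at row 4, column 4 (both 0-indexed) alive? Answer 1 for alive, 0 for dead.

0

0) **-*-
*-***
-----
*-*-*
--**-
--*--
1) *----
*-**-
--*--
-**-*
--*-*
----*
2) **-*-
--***
*---*
***--
-**-*
*--**
3) -*---
--*--
-----
--*--
-----
-----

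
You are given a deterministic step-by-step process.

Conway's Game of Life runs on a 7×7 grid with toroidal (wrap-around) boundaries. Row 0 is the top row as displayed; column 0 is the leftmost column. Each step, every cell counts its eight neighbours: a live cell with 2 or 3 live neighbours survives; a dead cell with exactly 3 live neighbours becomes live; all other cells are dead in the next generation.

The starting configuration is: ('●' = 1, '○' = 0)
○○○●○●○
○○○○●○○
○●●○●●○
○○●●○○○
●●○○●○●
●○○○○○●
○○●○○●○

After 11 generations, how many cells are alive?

[0] ○○○●○●○
○○○○●○○
○●●○●●○
○○●●○○○
●●○○●○●
●○○○○○●
○○●○○●○
[1] ○○○●○●○
○○●○○○○
○●●○●●○
○○○○○○●
○●●●○●●
○○○○○○○
○○○○●●○
[2] ○○○●○●○
○●●○○●○
○●●●○●○
○○○○○○●
●○●○○●●
○○●●○○●
○○○○●●○
[3] ○○●●○●●
○●○○○●●
●●○●●●●
○○○●●○○
●●●●○●○
●●●●○○○
○○●○○●●
[4] ○●●●○○○
○●○○○○○
○●○●○○○
○○○○○○○
●○○○○○●
○○○○○●○
○○○○○●○
[5] ○●●○○○○
●●○●○○○
○○●○○○○
●○○○○○○
○○○○○○●
○○○○○●○
○○●○●○○
[6] ●○○○○○○
●○○●○○○
●○●○○○○
○○○○○○○
○○○○○○●
○○○○○●○
○●●●○○○
[7] ●○○●○○○
●○○○○○●
○●○○○○○
○○○○○○○
○○○○○○○
○○●○○○○
○●●○○○○
[8] ●○●○○○●
●●○○○○●
●○○○○○○
○○○○○○○
○○○○○○○
○●●○○○○
○●●●○○○
[9] ○○○●○○●
○○○○○○○
●●○○○○●
○○○○○○○
○○○○○○○
○●○●○○○
○○○●○○○
[10] ○○○○○○○
○○○○○○●
●○○○○○○
●○○○○○○
○○○○○○○
○○●○○○○
○○○●●○○
[11] ○○○○○○○
○○○○○○○
●○○○○○●
○○○○○○○
○○○○○○○
○○○●○○○
○○○●○○○

4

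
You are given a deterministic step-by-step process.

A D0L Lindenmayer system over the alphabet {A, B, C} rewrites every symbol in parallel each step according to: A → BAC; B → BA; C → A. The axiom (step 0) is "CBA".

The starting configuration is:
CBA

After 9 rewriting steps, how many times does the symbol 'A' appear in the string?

1782

step 0: CBA
step 1: ABABAC
step 2: BACBABACBABACA
step 3: BABACABABACBABACABABACBABACABAC
step 4: BABACBABACABACBABACBABACABABACBABACABACBABACBABACABABACBABACABACBABACA
step 5: BABACBABACABABACBABACABACBABACABABACBABACABABACBABACABACBA…ABACBABACABACBABACBABACABABACBABACABACBABACABABACBABACABAC  (len 157)
step 6: BABACBABACABABACBABACABACBABACBABACABABACBABACABACBABACABA…BACABACBABACABABACBABACABACBABACBABACABABACBABACABACBABACA  (len 353)
step 7: BABACBABACABABACBABACABACBABACBABACABABACBABACABACBABACABA…ABACBABACABACBABACBABACABABACBABACABACBABACABABACBABACABAC  (len 793)
step 8: BABACBABACABABACBABACABACBABACBABACABABACBABACABACBABACABA…BACABACBABACABABACBABACABACBABACBABACABABACBABACABACBABACA  (len 1782)
step 9: BABACBABACABABACBABACABACBABACBABACABABACBABACABACBABACABA…ABACBABACABACBABACBABACABABACBABACABACBABACABABACBABACABAC  (len 4004)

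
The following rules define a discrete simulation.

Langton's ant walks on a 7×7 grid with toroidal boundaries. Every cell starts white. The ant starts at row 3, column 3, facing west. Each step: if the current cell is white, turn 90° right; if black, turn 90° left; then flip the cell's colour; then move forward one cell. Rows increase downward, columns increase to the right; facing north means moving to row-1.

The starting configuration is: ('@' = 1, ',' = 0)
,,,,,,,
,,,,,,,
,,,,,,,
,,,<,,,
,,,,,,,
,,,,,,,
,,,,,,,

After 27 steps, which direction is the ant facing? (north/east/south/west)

south

gen 0: ,,,,,,,
,,,,,,,
,,,,,,,
,,,<,,,
,,,,,,,
,,,,,,,
,,,,,,,
gen 1: ,,,,,,,
,,,,,,,
,,,^,,,
,,,@,,,
,,,,,,,
,,,,,,,
,,,,,,,
gen 2: ,,,,,,,
,,,,,,,
,,,@>,,
,,,@,,,
,,,,,,,
,,,,,,,
,,,,,,,
gen 3: ,,,,,,,
,,,,,,,
,,,@@,,
,,,@v,,
,,,,,,,
,,,,,,,
,,,,,,,
gen 4: ,,,,,,,
,,,,,,,
,,,@@,,
,,,<@,,
,,,,,,,
,,,,,,,
,,,,,,,
gen 5: ,,,,,,,
,,,,,,,
,,,@@,,
,,,,@,,
,,,v,,,
,,,,,,,
,,,,,,,
gen 6: ,,,,,,,
,,,,,,,
,,,@@,,
,,,,@,,
,,<@,,,
,,,,,,,
,,,,,,,
gen 7: ,,,,,,,
,,,,,,,
,,,@@,,
,,^,@,,
,,@@,,,
,,,,,,,
,,,,,,,
gen 8: ,,,,,,,
,,,,,,,
,,,@@,,
,,@>@,,
,,@@,,,
,,,,,,,
,,,,,,,
gen 9: ,,,,,,,
,,,,,,,
,,,@@,,
,,@@@,,
,,@v,,,
,,,,,,,
,,,,,,,
gen 10: ,,,,,,,
,,,,,,,
,,,@@,,
,,@@@,,
,,@,>,,
,,,,,,,
,,,,,,,
gen 11: ,,,,,,,
,,,,,,,
,,,@@,,
,,@@@,,
,,@,@,,
,,,,v,,
,,,,,,,
gen 12: ,,,,,,,
,,,,,,,
,,,@@,,
,,@@@,,
,,@,@,,
,,,<@,,
,,,,,,,
gen 13: ,,,,,,,
,,,,,,,
,,,@@,,
,,@@@,,
,,@^@,,
,,,@@,,
,,,,,,,
gen 14: ,,,,,,,
,,,,,,,
,,,@@,,
,,@@@,,
,,@@>,,
,,,@@,,
,,,,,,,
gen 15: ,,,,,,,
,,,,,,,
,,,@@,,
,,@@^,,
,,@@,,,
,,,@@,,
,,,,,,,
gen 16: ,,,,,,,
,,,,,,,
,,,@@,,
,,@<,,,
,,@@,,,
,,,@@,,
,,,,,,,
gen 17: ,,,,,,,
,,,,,,,
,,,@@,,
,,@,,,,
,,@v,,,
,,,@@,,
,,,,,,,
gen 18: ,,,,,,,
,,,,,,,
,,,@@,,
,,@,,,,
,,@,>,,
,,,@@,,
,,,,,,,
gen 19: ,,,,,,,
,,,,,,,
,,,@@,,
,,@,,,,
,,@,@,,
,,,@v,,
,,,,,,,
gen 20: ,,,,,,,
,,,,,,,
,,,@@,,
,,@,,,,
,,@,@,,
,,,@,>,
,,,,,,,
gen 21: ,,,,,,,
,,,,,,,
,,,@@,,
,,@,,,,
,,@,@,,
,,,@,@,
,,,,,v,
gen 22: ,,,,,,,
,,,,,,,
,,,@@,,
,,@,,,,
,,@,@,,
,,,@,@,
,,,,<@,
gen 23: ,,,,,,,
,,,,,,,
,,,@@,,
,,@,,,,
,,@,@,,
,,,@^@,
,,,,@@,
gen 24: ,,,,,,,
,,,,,,,
,,,@@,,
,,@,,,,
,,@,@,,
,,,@@>,
,,,,@@,
gen 25: ,,,,,,,
,,,,,,,
,,,@@,,
,,@,,,,
,,@,@^,
,,,@@,,
,,,,@@,
gen 26: ,,,,,,,
,,,,,,,
,,,@@,,
,,@,,,,
,,@,@@>
,,,@@,,
,,,,@@,
gen 27: ,,,,,,,
,,,,,,,
,,,@@,,
,,@,,,,
,,@,@@@
,,,@@,v
,,,,@@,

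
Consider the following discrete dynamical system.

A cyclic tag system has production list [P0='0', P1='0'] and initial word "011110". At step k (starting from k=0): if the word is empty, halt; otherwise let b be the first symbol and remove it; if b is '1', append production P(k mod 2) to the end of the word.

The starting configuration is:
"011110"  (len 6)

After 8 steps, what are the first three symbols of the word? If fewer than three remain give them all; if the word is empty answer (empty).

0) "011110"  (len 6)
1) "11110"  (len 5)
2) "11100"  (len 5)
3) "11000"  (len 5)
4) "10000"  (len 5)
5) "00000"  (len 5)
6) "0000"  (len 4)
7) "000"  (len 3)
8) "00"  (len 2)

00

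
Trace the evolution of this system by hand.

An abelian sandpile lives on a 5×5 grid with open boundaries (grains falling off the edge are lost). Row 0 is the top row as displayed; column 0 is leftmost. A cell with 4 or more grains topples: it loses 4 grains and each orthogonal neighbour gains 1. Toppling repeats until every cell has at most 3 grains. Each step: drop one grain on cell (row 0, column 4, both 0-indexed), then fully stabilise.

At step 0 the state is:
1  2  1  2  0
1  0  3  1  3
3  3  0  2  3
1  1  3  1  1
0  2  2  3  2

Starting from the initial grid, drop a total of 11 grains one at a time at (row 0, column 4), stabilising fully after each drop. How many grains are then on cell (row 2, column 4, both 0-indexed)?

0

gen 0: 1  2  1  2  0
1  0  3  1  3
3  3  0  2  3
1  1  3  1  1
0  2  2  3  2
gen 1: 1  2  1  2  1
1  0  3  1  3
3  3  0  2  3
1  1  3  1  1
0  2  2  3  2
gen 2: 1  2  1  2  2
1  0  3  1  3
3  3  0  2  3
1  1  3  1  1
0  2  2  3  2
gen 3: 1  2  1  2  3
1  0  3  1  3
3  3  0  2  3
1  1  3  1  1
0  2  2  3  2
gen 4: 1  2  1  3  1
1  0  3  2  1
3  3  0  3  0
1  1  3  1  2
0  2  2  3  2
gen 5: 1  2  1  3  2
1  0  3  2  1
3  3  0  3  0
1  1  3  1  2
0  2  2  3  2
gen 6: 1  2  1  3  3
1  0  3  2  1
3  3  0  3  0
1  1  3  1  2
0  2  2  3  2
gen 7: 1  2  2  0  1
1  0  3  3  2
3  3  0  3  0
1  1  3  1  2
0  2  2  3  2
gen 8: 1  2  2  0  2
1  0  3  3  2
3  3  0  3  0
1  1  3  1  2
0  2  2  3  2
gen 9: 1  2  2  0  3
1  0  3  3  2
3  3  0  3  0
1  1  3  1  2
0  2  2  3  2
gen 10: 1  2  2  1  0
1  0  3  3  3
3  3  0  3  0
1  1  3  1  2
0  2  2  3  2
gen 11: 1  2  2  1  1
1  0  3  3  3
3  3  0  3  0
1  1  3  1  2
0  2  2  3  2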